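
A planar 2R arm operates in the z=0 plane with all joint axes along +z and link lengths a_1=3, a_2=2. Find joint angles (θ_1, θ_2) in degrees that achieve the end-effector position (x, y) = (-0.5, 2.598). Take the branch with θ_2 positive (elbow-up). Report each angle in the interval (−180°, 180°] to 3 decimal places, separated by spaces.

60.000 120.002

cos θ_2 = (6.9996−3²−2²)/(2·3·2) = -0.5000; θ_2 = 120.0022° (elbow-up)
β = atan2(2.5980,-0.5000) = 100.8937°; ψ = atan2(1.7320,1.9999) = 40.8937°
θ_1 = β − ψ = 60.0000°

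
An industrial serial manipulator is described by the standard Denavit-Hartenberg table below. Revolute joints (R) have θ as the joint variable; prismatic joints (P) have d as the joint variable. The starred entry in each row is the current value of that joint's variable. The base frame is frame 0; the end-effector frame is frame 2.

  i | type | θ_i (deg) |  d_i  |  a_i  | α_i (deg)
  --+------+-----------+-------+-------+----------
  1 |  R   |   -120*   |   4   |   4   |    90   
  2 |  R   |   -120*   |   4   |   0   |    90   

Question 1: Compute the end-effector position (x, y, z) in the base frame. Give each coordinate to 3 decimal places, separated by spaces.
after link 1: o_1 = (-2.0000, -3.4641, 4.0000)
after link 2: o_2 = (-5.4641, -1.4641, 4.0000)

-5.464 -1.464 4.000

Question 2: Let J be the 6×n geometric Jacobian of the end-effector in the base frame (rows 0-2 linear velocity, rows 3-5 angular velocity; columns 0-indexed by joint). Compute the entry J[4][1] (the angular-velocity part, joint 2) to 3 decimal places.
axis z_1 = (-0.8660,0.5000,0.0000); lever o_n−o_1 = (-3.4641,2.0000,0.0000)
cross product → J_v[:, 1] = (-0.0000,-0.0000,-0.0000)
J_ω[:, 1] = z_1
entry J[4][1] = 0.5000

0.500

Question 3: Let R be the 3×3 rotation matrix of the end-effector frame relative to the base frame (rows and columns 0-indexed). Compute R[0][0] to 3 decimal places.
0.250

End-effector x-axis (col 0 of R) = (0.2500,0.4330,-0.8660)
R[0][0] = 0.2500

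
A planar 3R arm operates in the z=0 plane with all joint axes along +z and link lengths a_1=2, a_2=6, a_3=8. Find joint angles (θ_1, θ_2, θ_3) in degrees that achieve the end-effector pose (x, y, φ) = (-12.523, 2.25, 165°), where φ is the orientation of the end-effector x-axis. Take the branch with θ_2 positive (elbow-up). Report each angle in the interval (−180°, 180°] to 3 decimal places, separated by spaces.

59.998 134.998 -29.997

wrist centre = target − a_3·(cos φ, sin φ) = (-4.7956, 0.1794)
cos θ_2 = (23.0299−2²−6²)/(2·2·6) = -0.7071; θ_2 = 134.9984° (elbow-up)
β = atan2(0.1794,-4.7956) = 177.8570°; ψ = atan2(4.2428,-2.2425) = 117.8588°
θ_1 = β − ψ = 59.9982°
θ_3 = φ − θ_1 − θ_2 = -29.9966° (wrapped to (-180°,180°])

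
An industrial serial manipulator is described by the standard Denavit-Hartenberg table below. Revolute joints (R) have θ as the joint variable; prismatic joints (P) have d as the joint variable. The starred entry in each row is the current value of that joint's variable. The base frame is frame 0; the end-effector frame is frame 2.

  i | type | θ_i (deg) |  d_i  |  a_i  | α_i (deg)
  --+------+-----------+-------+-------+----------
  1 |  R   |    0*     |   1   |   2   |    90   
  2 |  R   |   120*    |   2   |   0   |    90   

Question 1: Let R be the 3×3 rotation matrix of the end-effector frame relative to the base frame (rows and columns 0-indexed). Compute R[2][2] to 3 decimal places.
0.500

End-effector z-axis (col 2 of R) = (0.8660,-0.0000,0.5000)
R[2][2] = 0.5000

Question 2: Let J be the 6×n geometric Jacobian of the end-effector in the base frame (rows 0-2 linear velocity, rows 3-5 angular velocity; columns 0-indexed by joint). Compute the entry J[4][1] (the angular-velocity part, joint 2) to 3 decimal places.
axis z_1 = (0.0000,-1.0000,0.0000); lever o_n−o_1 = (0.0000,-2.0000,0.0000)
cross product → J_v[:, 1] = (-0.0000,0.0000,0.0000)
J_ω[:, 1] = z_1
entry J[4][1] = -1.0000

-1.000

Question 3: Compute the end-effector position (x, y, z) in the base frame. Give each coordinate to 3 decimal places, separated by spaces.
2.000 -2.000 1.000

after link 1: o_1 = (2.0000, 0.0000, 1.0000)
after link 2: o_2 = (2.0000, -2.0000, 1.0000)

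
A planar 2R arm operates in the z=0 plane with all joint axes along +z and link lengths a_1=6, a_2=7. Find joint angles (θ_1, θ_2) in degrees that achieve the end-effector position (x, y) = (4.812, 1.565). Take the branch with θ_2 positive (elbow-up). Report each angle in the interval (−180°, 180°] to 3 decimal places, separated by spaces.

cos θ_2 = (25.6046−6²−7²)/(2·6·7) = -0.7071; θ_2 = 134.9985° (elbow-up)
β = atan2(1.5650,4.8120) = 18.0160°; ψ = atan2(4.9499,1.0504) = 78.0194°
θ_1 = β − ψ = -60.0034°

-60.003 134.999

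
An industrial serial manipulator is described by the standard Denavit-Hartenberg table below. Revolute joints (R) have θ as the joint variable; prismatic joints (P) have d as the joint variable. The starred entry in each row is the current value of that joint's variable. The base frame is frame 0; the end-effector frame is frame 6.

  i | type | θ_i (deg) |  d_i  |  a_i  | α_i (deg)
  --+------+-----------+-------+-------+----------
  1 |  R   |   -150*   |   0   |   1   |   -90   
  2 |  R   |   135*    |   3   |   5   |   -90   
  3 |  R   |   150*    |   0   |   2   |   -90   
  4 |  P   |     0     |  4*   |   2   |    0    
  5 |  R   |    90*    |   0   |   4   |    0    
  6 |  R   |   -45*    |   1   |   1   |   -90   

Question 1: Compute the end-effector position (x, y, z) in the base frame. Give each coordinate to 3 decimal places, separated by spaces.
-2.226 -7.031 -2.214

after link 1: o_1 = (-0.8660, -0.5000, 0.0000)
after link 2: o_2 = (3.6958, -1.3303, -3.5355)
after link 3: o_3 = (2.1352, -1.0767, -2.3108)
after link 4: o_4 = (1.0818, -4.5301, 0.3282)
after link 5: o_5 = (-1.3677, -5.9443, -2.5003)
after link 6: o_6 = (-2.2256, -7.0314, -2.2137)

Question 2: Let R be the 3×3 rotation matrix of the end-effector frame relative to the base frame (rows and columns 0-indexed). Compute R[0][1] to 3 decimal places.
End-effector y-axis (col 1 of R) = (-0.1268,0.9268,-0.3536)
R[0][1] = -0.1268

-0.127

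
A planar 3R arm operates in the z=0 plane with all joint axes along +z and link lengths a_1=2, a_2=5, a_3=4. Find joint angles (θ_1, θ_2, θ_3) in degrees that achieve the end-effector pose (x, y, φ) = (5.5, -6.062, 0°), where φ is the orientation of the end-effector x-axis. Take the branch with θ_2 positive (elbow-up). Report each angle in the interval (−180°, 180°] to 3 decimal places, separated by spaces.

wrist centre = target − a_3·(cos φ, sin φ) = (1.5000, -6.0620)
cos θ_2 = (38.9978−2²−5²)/(2·2·5) = 0.4999; θ_2 = 60.0071° (elbow-up)
β = atan2(-6.0620,1.5000) = -76.1017°; ψ = atan2(4.3304,4.4995) = 43.9034°
θ_1 = β − ψ = -120.0051°
θ_3 = φ − θ_1 − θ_2 = 59.9980° (wrapped to (-180°,180°])

-120.005 60.007 59.998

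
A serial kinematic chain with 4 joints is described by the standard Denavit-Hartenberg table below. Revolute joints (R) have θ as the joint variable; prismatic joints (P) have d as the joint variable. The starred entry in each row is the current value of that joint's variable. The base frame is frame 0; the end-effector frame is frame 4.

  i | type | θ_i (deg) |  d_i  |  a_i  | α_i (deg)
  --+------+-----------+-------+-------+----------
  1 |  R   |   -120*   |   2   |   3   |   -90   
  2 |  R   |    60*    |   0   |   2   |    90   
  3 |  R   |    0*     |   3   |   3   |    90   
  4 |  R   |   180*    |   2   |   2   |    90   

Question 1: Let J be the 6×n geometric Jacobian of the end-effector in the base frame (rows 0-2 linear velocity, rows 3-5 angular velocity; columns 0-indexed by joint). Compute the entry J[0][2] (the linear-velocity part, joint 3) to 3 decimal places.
0.366

axis z_2 = (-0.4330,-0.7500,0.5000); lever o_n−o_2 = (-3.2811,-1.6830,0.6340)
cross product → J_v[:, 2] = (0.3660,-1.3660,-1.7321)
J_ω[:, 2] = z_2
entry J[0][2] = 0.3660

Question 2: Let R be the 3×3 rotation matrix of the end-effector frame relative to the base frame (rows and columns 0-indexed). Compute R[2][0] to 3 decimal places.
0.866

End-effector x-axis (col 0 of R) = (0.2500,0.4330,0.8660)
R[2][0] = 0.8660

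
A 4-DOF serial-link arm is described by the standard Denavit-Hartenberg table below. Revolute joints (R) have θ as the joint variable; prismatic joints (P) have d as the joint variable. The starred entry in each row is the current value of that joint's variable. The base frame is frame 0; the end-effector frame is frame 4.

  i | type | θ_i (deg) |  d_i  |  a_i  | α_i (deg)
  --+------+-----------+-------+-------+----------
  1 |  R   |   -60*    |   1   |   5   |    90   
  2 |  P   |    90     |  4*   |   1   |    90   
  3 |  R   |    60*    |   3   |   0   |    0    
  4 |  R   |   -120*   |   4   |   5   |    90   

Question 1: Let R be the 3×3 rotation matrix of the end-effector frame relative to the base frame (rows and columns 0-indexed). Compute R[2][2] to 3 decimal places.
-0.866

End-effector z-axis (col 2 of R) = (0.4330,0.2500,-0.8660)
R[2][2] = -0.8660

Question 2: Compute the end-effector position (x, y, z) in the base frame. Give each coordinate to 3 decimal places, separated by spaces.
6.286 -10.227 4.500

after link 1: o_1 = (2.5000, -4.3301, 1.0000)
after link 2: o_2 = (-0.9641, -6.3301, 2.0000)
after link 3: o_3 = (0.5359, -8.9282, 2.0000)
after link 4: o_4 = (6.2859, -10.2272, 4.5000)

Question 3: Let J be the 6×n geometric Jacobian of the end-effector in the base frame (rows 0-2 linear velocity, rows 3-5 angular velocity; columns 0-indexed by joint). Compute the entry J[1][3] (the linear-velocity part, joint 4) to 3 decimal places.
axis z_3 = (0.5000,-0.8660,-0.0000); lever o_n−o_3 = (5.7500,-1.2990,2.5000)
cross product → J_v[:, 3] = (-2.1651,-1.2500,4.3301)
J_ω[:, 3] = z_3
entry J[1][3] = -1.2500

-1.250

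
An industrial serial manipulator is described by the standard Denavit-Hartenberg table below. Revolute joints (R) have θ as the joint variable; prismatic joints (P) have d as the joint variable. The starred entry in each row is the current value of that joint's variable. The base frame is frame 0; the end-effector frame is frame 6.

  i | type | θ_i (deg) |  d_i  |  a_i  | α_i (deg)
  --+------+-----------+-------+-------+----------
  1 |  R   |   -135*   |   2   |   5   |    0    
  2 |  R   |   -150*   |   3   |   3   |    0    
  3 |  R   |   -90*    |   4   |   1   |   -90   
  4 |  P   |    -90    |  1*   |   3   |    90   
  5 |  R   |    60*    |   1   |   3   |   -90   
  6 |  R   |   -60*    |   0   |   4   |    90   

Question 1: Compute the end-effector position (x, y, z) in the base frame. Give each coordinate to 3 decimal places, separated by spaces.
-4.726 5.407 14.500

after link 1: o_1 = (-3.5355, -3.5355, 2.0000)
after link 2: o_2 = (-2.7591, -0.6378, 5.0000)
after link 3: o_3 = (-1.7932, -0.8966, 9.0000)
after link 4: o_4 = (-1.5343, 0.0694, 12.0000)
after link 5: o_5 = (-1.8278, 2.8377, 13.5000)
after link 6: o_6 = (-4.7256, 5.4073, 14.5000)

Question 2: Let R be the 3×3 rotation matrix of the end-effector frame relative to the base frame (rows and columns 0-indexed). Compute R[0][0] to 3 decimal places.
End-effector x-axis (col 0 of R) = (-0.7244,0.6424,0.2500)
R[0][0] = -0.7244

-0.724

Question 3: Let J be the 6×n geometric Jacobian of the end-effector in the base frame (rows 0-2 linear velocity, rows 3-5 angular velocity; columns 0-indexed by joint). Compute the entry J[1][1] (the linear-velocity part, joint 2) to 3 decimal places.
axis z_1 = (0.0000,0.0000,1.0000); lever o_n−o_1 = (-1.1901,8.9429,12.5000)
cross product → J_v[:, 1] = (-8.9429,-1.1901,0.0000)
J_ω[:, 1] = z_1
entry J[1][1] = -1.1901

-1.190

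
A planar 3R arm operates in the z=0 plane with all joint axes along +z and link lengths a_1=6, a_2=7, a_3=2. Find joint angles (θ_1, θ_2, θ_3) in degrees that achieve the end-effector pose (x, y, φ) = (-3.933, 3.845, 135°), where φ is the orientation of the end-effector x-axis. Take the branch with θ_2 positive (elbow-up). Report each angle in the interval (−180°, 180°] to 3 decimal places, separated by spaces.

45.000 150.001 -60.001

wrist centre = target − a_3·(cos φ, sin φ) = (-2.5188, 2.4308)
cos θ_2 = (12.2530−6²−7²)/(2·6·7) = -0.8660; θ_2 = 150.0012° (elbow-up)
β = atan2(2.4308,-2.5188) = 136.0186°; ψ = atan2(3.4999,-0.0622) = 91.0190°
θ_1 = β − ψ = 44.9996°
θ_3 = φ − θ_1 − θ_2 = -60.0008° (wrapped to (-180°,180°])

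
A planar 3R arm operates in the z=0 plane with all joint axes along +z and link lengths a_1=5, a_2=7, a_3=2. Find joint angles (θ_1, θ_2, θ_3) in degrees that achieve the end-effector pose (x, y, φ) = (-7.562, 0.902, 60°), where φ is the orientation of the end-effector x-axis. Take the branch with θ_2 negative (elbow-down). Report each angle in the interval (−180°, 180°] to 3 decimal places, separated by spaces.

-119.999 -90.003 -89.999

wrist centre = target − a_3·(cos φ, sin φ) = (-8.5620, -0.8301)
cos θ_2 = (73.9968−5²−7²)/(2·5·7) = -0.0000; θ_2 = -90.0026° (elbow-down)
β = atan2(-0.8301,-8.5620) = -174.4627°; ψ = atan2(-7.0000,4.9997) = -54.4640°
θ_1 = β − ψ = -119.9987°
θ_3 = φ − θ_1 − θ_2 = -89.9987° (wrapped to (-180°,180°])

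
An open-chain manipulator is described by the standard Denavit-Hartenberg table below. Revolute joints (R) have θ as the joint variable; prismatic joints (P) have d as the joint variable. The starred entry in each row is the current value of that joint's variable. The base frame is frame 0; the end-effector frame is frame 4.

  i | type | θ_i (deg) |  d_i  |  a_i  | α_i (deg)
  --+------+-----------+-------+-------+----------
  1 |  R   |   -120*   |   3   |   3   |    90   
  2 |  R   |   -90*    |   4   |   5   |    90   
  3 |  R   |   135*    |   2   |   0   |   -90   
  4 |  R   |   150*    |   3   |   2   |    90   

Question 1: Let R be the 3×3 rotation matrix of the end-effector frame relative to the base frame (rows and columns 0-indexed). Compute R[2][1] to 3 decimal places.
End-effector y-axis (col 1 of R) = (0.6124,-0.3536,0.7071)
R[2][1] = 0.7071

0.707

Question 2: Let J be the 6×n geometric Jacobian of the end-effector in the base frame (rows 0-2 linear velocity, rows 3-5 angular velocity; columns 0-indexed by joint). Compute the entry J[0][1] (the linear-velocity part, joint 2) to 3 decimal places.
axis z_1 = (-0.8660,0.5000,0.0000); lever o_n−o_1 = (-0.0663,1.1930,-4.1034)
cross product → J_v[:, 1] = (-2.0517,-3.5537,-1.0000)
J_ω[:, 1] = z_1
entry J[0][1] = -2.0517

-2.052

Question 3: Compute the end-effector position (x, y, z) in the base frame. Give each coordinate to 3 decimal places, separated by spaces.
-1.566 -1.405 -1.103

after link 1: o_1 = (-1.5000, -2.5981, 3.0000)
after link 2: o_2 = (-4.9641, -0.5981, -2.0000)
after link 3: o_3 = (-3.9641, 1.1340, -2.0000)
after link 4: o_4 = (-1.5663, -1.4051, -1.1034)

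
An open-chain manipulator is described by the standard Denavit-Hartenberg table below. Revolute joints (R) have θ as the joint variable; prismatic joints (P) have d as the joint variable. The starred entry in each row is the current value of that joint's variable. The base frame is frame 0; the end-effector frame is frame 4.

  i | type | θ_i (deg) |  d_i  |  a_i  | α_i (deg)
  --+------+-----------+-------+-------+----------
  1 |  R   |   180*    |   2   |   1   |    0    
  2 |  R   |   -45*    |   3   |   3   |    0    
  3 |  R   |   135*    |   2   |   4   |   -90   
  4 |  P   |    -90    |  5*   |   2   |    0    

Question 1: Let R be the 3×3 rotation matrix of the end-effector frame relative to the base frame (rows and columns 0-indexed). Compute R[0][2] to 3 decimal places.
1.000

End-effector z-axis (col 2 of R) = (1.0000,-0.0000,0.0000)
R[0][2] = 1.0000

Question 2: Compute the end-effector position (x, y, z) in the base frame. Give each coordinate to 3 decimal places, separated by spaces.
1.879 -1.879 9.000

after link 1: o_1 = (-1.0000, 0.0000, 2.0000)
after link 2: o_2 = (-3.1213, 2.1213, 5.0000)
after link 3: o_3 = (-3.1213, -1.8787, 7.0000)
after link 4: o_4 = (1.8787, -1.8787, 9.0000)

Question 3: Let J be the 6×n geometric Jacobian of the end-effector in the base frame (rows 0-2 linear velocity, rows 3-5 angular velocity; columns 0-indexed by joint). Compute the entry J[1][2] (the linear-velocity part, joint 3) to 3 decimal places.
5.000

axis z_2 = (0.0000,0.0000,1.0000); lever o_n−o_2 = (5.0000,-4.0000,4.0000)
cross product → J_v[:, 2] = (4.0000,5.0000,-0.0000)
J_ω[:, 2] = z_2
entry J[1][2] = 5.0000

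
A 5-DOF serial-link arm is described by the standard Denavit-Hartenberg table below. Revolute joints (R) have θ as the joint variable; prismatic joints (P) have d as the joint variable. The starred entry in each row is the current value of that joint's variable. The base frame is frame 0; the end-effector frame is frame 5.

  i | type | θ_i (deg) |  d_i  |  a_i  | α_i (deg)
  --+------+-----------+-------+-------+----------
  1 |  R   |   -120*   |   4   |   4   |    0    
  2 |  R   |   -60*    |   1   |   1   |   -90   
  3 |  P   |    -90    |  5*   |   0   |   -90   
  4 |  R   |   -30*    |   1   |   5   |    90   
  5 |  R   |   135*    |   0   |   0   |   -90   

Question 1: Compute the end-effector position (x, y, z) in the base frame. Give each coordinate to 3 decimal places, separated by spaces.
-4.000 -10.964 9.330

after link 1: o_1 = (-2.0000, -3.4641, 4.0000)
after link 2: o_2 = (-3.0000, -3.4641, 5.0000)
after link 3: o_3 = (-3.0000, -8.4641, 5.0000)
after link 4: o_4 = (-4.0000, -10.9641, 9.3301)
after link 5: o_5 = (-4.0000, -10.9641, 9.3301)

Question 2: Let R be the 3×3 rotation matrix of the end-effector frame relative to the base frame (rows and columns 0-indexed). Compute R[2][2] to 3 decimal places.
-0.612

End-effector z-axis (col 2 of R) = (0.7071,0.3536,-0.6124)
R[2][2] = -0.6124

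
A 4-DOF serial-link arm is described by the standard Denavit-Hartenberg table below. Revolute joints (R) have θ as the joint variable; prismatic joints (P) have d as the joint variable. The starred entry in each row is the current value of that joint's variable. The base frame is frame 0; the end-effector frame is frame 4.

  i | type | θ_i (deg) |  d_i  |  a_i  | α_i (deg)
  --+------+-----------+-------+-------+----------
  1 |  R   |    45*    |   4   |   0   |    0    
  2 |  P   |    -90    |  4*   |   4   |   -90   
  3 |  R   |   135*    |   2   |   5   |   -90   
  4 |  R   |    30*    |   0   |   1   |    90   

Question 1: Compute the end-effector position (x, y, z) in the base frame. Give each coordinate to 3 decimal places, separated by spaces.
0.956 1.165 3.852

after link 1: o_1 = (0.0000, 0.0000, 4.0000)
after link 2: o_2 = (2.8284, -2.8284, 8.0000)
after link 3: o_3 = (1.7426, 1.0858, 4.4645)
after link 4: o_4 = (0.9561, 1.1652, 3.8521)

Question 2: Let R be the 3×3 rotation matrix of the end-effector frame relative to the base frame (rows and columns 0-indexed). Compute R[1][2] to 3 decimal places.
0.862

End-effector z-axis (col 2 of R) = (0.3624,0.8624,-0.3536)
R[1][2] = 0.8624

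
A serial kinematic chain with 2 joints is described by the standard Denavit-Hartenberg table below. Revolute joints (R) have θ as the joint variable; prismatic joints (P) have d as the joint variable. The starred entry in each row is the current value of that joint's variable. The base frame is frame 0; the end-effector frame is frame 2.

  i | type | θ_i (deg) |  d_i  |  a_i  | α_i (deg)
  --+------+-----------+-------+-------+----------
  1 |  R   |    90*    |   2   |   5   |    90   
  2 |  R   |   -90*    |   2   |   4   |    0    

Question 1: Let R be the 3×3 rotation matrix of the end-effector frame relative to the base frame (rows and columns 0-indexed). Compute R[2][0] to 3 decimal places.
End-effector x-axis (col 0 of R) = (0.0000,0.0000,-1.0000)
R[2][0] = -1.0000

-1.000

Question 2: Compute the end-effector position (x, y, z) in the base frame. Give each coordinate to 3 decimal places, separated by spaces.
2.000 5.000 -2.000

after link 1: o_1 = (0.0000, 5.0000, 2.0000)
after link 2: o_2 = (2.0000, 5.0000, -2.0000)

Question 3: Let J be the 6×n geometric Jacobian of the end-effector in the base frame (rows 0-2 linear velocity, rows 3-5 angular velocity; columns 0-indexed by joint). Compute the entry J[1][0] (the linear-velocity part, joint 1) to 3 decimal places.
axis z_0 = ẑ; lever o_n−o_0 = (2.0000,5.0000,-2.0000)
cross product → J_v[:, 0] = (-5.0000,2.0000,0.0000)
J_ω[:, 0] = z_0
entry J[1][0] = 2.0000

2.000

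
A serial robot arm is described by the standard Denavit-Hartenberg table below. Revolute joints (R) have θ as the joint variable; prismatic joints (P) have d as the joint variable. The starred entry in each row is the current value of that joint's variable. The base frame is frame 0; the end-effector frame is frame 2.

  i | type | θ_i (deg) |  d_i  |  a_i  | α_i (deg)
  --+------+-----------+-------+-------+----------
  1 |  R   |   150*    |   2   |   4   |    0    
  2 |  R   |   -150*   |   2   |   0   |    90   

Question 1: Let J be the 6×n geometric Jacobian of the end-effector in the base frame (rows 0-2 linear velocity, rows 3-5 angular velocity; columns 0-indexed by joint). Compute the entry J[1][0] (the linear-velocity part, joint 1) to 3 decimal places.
-3.464

axis z_0 = ẑ; lever o_n−o_0 = (-3.4641,2.0000,4.0000)
cross product → J_v[:, 0] = (-2.0000,-3.4641,0.0000)
J_ω[:, 0] = z_0
entry J[1][0] = -3.4641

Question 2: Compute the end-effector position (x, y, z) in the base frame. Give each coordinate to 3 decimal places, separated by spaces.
after link 1: o_1 = (-3.4641, 2.0000, 2.0000)
after link 2: o_2 = (-3.4641, 2.0000, 4.0000)

-3.464 2.000 4.000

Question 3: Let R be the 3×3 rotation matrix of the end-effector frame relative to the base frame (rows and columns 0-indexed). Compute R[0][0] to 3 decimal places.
End-effector x-axis (col 0 of R) = (1.0000,0.0000,0.0000)
R[0][0] = 1.0000

1.000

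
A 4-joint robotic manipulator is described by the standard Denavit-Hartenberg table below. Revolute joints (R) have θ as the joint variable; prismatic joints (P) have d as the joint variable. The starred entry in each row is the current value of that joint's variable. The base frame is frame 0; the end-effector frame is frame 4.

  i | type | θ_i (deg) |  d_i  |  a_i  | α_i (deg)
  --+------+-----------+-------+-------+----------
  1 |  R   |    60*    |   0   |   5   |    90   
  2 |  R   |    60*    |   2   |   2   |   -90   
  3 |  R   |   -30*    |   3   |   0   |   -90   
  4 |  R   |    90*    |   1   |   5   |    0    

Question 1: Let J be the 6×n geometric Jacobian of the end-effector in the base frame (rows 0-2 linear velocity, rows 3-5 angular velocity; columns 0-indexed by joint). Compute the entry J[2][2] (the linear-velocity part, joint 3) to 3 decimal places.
axis z_2 = (-0.4330,-0.7500,0.5000); lever o_n−o_2 = (0.2410,2.1495,-0.5670)
cross product → J_v[:, 2] = (-0.6495,-0.1250,-0.7500)
J_ω[:, 2] = z_2
entry J[2][2] = -0.7500

-0.750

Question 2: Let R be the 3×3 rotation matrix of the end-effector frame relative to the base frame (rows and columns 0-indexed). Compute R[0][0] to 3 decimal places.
End-effector x-axis (col 0 of R) = (0.4330,0.7500,-0.5000)
R[0][0] = 0.4330

0.433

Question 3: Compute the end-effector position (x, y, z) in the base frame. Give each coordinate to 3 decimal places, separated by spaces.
4.973 6.346 1.165

after link 1: o_1 = (2.5000, 4.3301, 0.0000)
after link 2: o_2 = (4.7321, 4.1962, 1.7321)
after link 3: o_3 = (3.4330, 1.9462, 3.2321)
after link 4: o_4 = (4.9731, 6.3457, 1.1651)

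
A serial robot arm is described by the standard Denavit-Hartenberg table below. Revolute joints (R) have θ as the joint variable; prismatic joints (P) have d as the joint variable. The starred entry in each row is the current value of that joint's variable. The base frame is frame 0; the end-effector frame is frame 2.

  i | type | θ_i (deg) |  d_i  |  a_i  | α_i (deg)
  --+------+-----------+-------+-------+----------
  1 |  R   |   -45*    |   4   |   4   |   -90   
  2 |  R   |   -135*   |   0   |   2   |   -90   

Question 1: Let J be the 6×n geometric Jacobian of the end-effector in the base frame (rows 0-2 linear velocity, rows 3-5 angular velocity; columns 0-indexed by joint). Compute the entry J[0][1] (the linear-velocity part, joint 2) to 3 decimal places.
axis z_1 = (0.7071,0.7071,0.0000); lever o_n−o_1 = (-1.0000,1.0000,1.4142)
cross product → J_v[:, 1] = (1.0000,-1.0000,1.4142)
J_ω[:, 1] = z_1
entry J[0][1] = 1.0000

1.000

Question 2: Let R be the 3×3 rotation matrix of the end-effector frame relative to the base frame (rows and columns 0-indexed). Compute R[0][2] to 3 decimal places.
0.500

End-effector z-axis (col 2 of R) = (0.5000,-0.5000,0.7071)
R[0][2] = 0.5000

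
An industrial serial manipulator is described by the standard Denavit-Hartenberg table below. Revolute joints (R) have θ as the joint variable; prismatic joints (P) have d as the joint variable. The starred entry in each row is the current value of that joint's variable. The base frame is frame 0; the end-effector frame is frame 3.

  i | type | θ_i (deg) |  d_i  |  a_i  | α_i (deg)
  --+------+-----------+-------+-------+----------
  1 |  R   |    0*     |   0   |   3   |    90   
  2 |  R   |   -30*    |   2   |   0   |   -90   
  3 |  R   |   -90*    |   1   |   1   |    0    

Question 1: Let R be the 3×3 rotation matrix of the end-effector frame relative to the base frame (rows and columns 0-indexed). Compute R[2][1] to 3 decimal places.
End-effector y-axis (col 1 of R) = (0.8660,0.0000,-0.5000)
R[2][1] = -0.5000

-0.500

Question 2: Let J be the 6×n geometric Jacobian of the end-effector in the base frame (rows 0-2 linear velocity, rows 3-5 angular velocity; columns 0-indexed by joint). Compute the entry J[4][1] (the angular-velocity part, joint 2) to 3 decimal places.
-1.000

axis z_1 = (0.0000,-1.0000,0.0000); lever o_n−o_1 = (0.5000,-3.0000,0.8660)
cross product → J_v[:, 1] = (-0.8660,0.0000,0.5000)
J_ω[:, 1] = z_1
entry J[4][1] = -1.0000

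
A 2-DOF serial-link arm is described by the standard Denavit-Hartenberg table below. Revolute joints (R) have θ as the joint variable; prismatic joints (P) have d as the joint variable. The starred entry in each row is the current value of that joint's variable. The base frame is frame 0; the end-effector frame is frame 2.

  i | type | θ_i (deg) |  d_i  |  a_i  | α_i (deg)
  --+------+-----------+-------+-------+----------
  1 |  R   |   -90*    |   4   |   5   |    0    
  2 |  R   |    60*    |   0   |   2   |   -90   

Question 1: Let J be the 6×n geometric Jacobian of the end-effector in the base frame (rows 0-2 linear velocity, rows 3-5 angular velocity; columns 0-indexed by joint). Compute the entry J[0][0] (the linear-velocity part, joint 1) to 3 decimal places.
6.000

axis z_0 = ẑ; lever o_n−o_0 = (1.7321,-6.0000,4.0000)
cross product → J_v[:, 0] = (6.0000,1.7321,-0.0000)
J_ω[:, 0] = z_0
entry J[0][0] = 6.0000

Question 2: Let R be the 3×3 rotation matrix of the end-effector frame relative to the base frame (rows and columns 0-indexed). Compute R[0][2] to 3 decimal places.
0.500

End-effector z-axis (col 2 of R) = (0.5000,0.8660,0.0000)
R[0][2] = 0.5000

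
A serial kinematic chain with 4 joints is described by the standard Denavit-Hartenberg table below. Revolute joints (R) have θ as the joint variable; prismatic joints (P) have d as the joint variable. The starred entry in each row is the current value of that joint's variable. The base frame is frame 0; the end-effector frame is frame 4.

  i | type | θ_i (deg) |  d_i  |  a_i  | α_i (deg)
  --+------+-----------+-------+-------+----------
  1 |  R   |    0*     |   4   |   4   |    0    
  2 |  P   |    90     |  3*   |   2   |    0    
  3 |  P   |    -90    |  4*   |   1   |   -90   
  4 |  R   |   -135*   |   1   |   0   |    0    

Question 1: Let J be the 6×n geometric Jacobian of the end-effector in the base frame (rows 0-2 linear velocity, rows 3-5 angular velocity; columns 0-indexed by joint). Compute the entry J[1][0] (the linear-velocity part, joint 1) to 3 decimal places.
axis z_0 = ẑ; lever o_n−o_0 = (5.0000,3.0000,11.0000)
cross product → J_v[:, 0] = (-3.0000,5.0000,0.0000)
J_ω[:, 0] = z_0
entry J[1][0] = 5.0000

5.000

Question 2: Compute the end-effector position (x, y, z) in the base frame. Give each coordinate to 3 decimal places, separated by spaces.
after link 1: o_1 = (4.0000, 0.0000, 4.0000)
after link 2: o_2 = (4.0000, 2.0000, 7.0000)
after link 3: o_3 = (5.0000, 2.0000, 11.0000)
after link 4: o_4 = (5.0000, 3.0000, 11.0000)

5.000 3.000 11.000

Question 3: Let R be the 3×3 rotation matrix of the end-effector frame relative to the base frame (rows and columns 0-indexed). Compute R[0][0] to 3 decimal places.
End-effector x-axis (col 0 of R) = (-0.7071,-0.0000,0.7071)
R[0][0] = -0.7071

-0.707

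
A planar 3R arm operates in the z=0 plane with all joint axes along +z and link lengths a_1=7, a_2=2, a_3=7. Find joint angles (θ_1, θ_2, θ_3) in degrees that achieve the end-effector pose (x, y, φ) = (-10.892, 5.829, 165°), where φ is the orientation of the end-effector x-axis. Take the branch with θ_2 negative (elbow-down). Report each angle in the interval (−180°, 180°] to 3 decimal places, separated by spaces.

150.003 -135.004 150.001

wrist centre = target − a_3·(cos φ, sin φ) = (-4.1305, 4.0173)
cos θ_2 = (33.1996−7²−2²)/(2·7·2) = -0.7072; θ_2 = -135.0040° (elbow-down)
β = atan2(4.0173,-4.1305) = 135.7963°; ψ = atan2(-1.4141,5.5857) = -14.2069°
θ_1 = β − ψ = 150.0033°
θ_3 = φ − θ_1 − θ_2 = 150.0008° (wrapped to (-180°,180°])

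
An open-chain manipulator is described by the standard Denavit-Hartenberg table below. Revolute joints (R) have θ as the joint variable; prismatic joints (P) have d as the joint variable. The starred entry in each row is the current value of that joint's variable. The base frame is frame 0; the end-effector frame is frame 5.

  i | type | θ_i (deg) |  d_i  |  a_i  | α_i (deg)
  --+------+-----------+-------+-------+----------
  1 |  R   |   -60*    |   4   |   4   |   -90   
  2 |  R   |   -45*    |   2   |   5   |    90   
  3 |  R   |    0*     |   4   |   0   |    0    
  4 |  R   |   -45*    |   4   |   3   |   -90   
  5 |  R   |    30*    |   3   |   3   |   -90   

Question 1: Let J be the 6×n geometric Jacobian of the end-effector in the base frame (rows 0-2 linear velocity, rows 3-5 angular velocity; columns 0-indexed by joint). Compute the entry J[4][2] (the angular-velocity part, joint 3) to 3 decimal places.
axis z_2 = (-0.3536,0.6124,0.7071); lever o_n−o_2 = (-1.7396,-0.6612,8.8952)
cross product → J_v[:, 2] = (5.9147,1.9149,1.2990)
J_ω[:, 2] = z_2
entry J[4][2] = 0.6124

0.612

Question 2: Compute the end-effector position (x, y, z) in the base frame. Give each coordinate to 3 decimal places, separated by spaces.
after link 1: o_1 = (2.0000, -3.4641, 4.0000)
after link 2: o_2 = (5.4998, -5.5260, 7.5355)
after link 3: o_3 = (4.0856, -3.0765, 10.3640)
after link 4: o_4 = (1.5843, -2.9867, 14.6924)
after link 5: o_5 = (3.7602, -6.1872, 16.4308)

3.760 -6.187 16.431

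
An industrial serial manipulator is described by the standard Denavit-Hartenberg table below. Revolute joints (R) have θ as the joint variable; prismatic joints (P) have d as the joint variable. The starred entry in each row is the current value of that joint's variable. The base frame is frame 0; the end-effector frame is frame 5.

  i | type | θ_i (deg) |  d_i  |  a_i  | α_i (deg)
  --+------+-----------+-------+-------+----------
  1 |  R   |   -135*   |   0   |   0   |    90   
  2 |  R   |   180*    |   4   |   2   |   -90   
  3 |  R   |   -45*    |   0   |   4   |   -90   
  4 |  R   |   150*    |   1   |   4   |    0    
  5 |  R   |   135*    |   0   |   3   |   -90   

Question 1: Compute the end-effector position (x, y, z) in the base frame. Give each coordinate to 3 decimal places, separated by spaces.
-0.414 5.555 -0.898

after link 1: o_1 = (0.0000, 0.0000, 0.0000)
after link 2: o_2 = (-1.4142, 4.2426, 0.0000)
after link 3: o_3 = (-1.4142, 8.2426, 0.0000)
after link 4: o_4 = (-0.4142, 4.7785, 2.0000)
after link 5: o_5 = (-0.4142, 5.5550, -0.8978)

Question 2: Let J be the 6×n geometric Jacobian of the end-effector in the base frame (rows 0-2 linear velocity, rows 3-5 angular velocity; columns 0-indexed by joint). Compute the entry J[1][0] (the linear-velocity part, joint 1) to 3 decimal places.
axis z_0 = ẑ; lever o_n−o_0 = (-0.4142,5.5550,-0.8978)
cross product → J_v[:, 0] = (-5.5550,-0.4142,0.0000)
J_ω[:, 0] = z_0
entry J[1][0] = -0.4142

-0.414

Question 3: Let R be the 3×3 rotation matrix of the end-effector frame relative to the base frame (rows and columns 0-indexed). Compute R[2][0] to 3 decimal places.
End-effector x-axis (col 0 of R) = (-0.0000,0.2588,-0.9659)
R[2][0] = -0.9659

-0.966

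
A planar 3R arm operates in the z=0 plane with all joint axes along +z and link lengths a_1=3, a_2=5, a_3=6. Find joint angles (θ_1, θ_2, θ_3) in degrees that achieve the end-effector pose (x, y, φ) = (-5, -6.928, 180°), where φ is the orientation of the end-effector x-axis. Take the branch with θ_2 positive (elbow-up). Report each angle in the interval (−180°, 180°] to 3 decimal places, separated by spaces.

-120.004 60.006 -120.002

wrist centre = target − a_3·(cos φ, sin φ) = (1.0000, -6.9280)
cos θ_2 = (48.9972−3²−5²)/(2·3·5) = 0.4999; θ_2 = 60.0062° (elbow-up)
β = atan2(-6.9280,1.0000) = -81.7866°; ψ = atan2(4.3304,5.4995) = 38.2173°
θ_1 = β − ψ = -120.0039°
θ_3 = φ − θ_1 − θ_2 = -120.0023° (wrapped to (-180°,180°])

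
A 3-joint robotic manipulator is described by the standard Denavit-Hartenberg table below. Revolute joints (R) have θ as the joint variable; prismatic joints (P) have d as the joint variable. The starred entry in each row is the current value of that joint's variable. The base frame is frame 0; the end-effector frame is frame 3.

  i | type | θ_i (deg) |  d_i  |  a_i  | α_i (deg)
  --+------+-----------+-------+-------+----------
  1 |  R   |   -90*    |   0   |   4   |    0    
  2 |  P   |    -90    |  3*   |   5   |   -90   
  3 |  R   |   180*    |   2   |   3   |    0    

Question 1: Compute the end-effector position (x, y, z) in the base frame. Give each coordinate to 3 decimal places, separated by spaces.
-2.000 -6.000 3.000

after link 1: o_1 = (0.0000, -4.0000, 0.0000)
after link 2: o_2 = (-5.0000, -4.0000, 3.0000)
after link 3: o_3 = (-2.0000, -6.0000, 3.0000)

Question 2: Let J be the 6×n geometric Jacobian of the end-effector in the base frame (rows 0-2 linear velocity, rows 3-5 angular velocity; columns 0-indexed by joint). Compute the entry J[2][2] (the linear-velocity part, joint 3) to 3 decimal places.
axis z_2 = (0.0000,-1.0000,0.0000); lever o_n−o_2 = (3.0000,-2.0000,-0.0000)
cross product → J_v[:, 2] = (0.0000,0.0000,3.0000)
J_ω[:, 2] = z_2
entry J[2][2] = 3.0000

3.000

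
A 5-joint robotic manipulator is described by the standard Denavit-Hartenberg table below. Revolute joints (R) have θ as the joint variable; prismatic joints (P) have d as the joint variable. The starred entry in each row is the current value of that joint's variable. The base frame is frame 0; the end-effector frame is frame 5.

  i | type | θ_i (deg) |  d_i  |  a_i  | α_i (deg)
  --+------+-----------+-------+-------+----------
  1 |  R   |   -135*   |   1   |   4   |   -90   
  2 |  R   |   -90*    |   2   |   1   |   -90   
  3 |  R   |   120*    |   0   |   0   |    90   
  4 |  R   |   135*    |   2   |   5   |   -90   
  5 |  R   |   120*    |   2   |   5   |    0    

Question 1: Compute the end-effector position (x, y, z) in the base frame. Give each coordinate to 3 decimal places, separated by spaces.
1.108 -7.265 1.573

after link 1: o_1 = (-2.8284, -2.8284, 1.0000)
after link 2: o_2 = (-1.4142, -4.2426, 2.0000)
after link 3: o_3 = (-1.4142, -4.2426, 2.0000)
after link 4: o_4 = (-2.4563, -8.2006, 5.4998)
after link 5: o_5 = (1.1082, -7.2650, 1.5730)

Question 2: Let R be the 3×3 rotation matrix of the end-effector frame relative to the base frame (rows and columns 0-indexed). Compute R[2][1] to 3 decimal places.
End-effector y-axis (col 1 of R) = (-0.1188,0.9848,0.1268)
R[2][1] = 0.1268

0.127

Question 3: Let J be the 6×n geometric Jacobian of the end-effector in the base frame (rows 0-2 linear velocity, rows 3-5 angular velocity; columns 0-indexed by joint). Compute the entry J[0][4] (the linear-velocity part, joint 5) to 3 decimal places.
-0.594

axis z_4 = (0.9330,0.0670,0.3536); lever o_n−o_4 = (3.5644,0.9356,-3.9268)
cross product → J_v[:, 4] = (-0.5938,4.9239,0.6341)
J_ω[:, 4] = z_4
entry J[0][4] = -0.5938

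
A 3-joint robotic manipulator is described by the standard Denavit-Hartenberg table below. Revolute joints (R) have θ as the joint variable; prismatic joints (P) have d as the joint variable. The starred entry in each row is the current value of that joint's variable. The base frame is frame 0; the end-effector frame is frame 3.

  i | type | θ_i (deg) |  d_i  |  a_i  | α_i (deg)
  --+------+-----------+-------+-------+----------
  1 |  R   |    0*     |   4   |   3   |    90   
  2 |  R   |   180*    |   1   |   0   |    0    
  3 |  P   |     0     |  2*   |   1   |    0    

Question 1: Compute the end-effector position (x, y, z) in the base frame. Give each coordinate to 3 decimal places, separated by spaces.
after link 1: o_1 = (3.0000, 0.0000, 4.0000)
after link 2: o_2 = (3.0000, -1.0000, 4.0000)
after link 3: o_3 = (2.0000, -3.0000, 4.0000)

2.000 -3.000 4.000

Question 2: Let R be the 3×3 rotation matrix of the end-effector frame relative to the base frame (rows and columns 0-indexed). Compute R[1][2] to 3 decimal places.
-1.000

End-effector z-axis (col 2 of R) = (0.0000,-1.0000,0.0000)
R[1][2] = -1.0000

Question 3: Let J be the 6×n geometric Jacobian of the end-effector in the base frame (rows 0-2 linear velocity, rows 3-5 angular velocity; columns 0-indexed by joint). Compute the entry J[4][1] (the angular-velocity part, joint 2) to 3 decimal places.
axis z_1 = (0.0000,-1.0000,0.0000); lever o_n−o_1 = (-1.0000,-3.0000,0.0000)
cross product → J_v[:, 1] = (0.0000,-0.0000,-1.0000)
J_ω[:, 1] = z_1
entry J[4][1] = -1.0000

-1.000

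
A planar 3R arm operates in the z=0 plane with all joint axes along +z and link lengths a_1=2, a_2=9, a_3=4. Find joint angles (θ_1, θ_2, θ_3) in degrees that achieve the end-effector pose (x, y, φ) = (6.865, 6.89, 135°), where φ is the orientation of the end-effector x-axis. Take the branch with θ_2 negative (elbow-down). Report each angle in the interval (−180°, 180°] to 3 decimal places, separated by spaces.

59.995 -44.993 119.998

wrist centre = target − a_3·(cos φ, sin φ) = (9.6934, 4.0616)
cos θ_2 = (110.4589−2²−9²)/(2·2·9) = 0.7072; θ_2 = -44.9931° (elbow-down)
β = atan2(4.0616,9.6934) = 22.7338°; ψ = atan2(-6.3632,8.3647) = -37.2609°
θ_1 = β − ψ = 59.9947°
θ_3 = φ − θ_1 − θ_2 = 119.9984° (wrapped to (-180°,180°])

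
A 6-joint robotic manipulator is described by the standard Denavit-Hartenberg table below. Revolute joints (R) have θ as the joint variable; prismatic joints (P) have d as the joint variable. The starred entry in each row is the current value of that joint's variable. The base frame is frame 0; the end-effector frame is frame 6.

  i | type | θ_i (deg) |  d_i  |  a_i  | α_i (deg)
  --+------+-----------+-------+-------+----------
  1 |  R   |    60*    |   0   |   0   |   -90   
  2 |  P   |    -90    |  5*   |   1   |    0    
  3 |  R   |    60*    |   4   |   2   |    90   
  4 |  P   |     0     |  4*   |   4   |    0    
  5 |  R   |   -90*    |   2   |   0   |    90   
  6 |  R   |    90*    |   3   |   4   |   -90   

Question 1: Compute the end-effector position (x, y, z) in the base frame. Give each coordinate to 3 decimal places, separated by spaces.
-8.995 2.420 11.160

after link 1: o_1 = (0.0000, 0.0000, 0.0000)
after link 2: o_2 = (-4.3301, 2.5000, 1.0000)
after link 3: o_3 = (-6.9282, 6.0000, 2.0000)
after link 4: o_4 = (-6.1962, 7.2679, 7.4641)
after link 5: o_5 = (-6.6962, 6.4019, 9.1962)
after link 6: o_6 = (-8.9952, 2.4199, 11.1603)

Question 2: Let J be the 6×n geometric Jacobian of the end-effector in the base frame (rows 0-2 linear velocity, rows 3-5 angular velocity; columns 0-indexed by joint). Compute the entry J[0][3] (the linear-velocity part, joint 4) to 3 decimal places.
prismatic axis z_3 = (-0.2500,-0.4330,0.8660)
J_v[:, 3] = z_3; J_ω[:, 3] = (0,0,0)
entry J[0][3] = -0.2500

-0.250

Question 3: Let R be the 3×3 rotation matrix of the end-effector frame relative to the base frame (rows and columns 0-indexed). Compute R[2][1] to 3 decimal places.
0.500

End-effector y-axis (col 1 of R) = (0.4330,0.7500,0.5000)
R[2][1] = 0.5000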